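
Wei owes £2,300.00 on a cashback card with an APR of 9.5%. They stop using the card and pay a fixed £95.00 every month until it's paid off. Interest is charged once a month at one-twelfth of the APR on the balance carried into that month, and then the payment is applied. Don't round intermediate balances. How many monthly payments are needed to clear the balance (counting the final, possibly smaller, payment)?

27 months

Monthly rate r = 9.5%/12 = 0.791667% = 0.00791667.
Recurrence: B ← B·(1+r) − £95.00.
Month 1: interest £18.21; balance after payment £2,223.21.
Month 2: interest £17.60; balance after payment £2,145.81.
Closed form: n = −ln(1 − rB₀/P)/ln(1+r) = −ln(0.80833)/ln(1.00792) ≈ 26.984, so the balance reaches zero during payment 27.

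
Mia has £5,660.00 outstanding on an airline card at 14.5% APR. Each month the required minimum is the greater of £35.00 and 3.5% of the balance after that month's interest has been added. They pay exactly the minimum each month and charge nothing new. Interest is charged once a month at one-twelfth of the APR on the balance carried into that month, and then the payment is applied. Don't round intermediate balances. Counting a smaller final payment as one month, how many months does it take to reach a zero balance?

109 months

Monthly rate r = 14.5%/12 = 1.20833% = 0.0120833.
While 3.5% of the post-interest balance exceeds £35.00, each month B ← (B·(1+r))·(1 − 0.035), i.e. B shrinks by the factor (1+r)·0.965 = 0.97666.
This holds for months 1–74. Entering month 75 the balance is £985.92; 3.5% of the post-interest balance is now below £35.00, so the flat £35.00 minimum applies from here.
From month 75 a fixed £35.00 at rate r clears £985.92 in 35 more payments. Total: 74 + 35 = 109 months.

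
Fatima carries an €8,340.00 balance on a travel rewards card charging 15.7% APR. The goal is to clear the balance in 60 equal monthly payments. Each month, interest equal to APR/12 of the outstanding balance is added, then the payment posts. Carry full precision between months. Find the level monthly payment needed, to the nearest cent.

Monthly rate r = 15.7%/12 = 1.30833% = 0.0130833.
Level-payment amortization: P = B₀·r / (1 − (1+r)^(−n)) = 8340.00·0.0130833 / (1 − 1.01308^(−60)).
Denominator 1 − (1+r)^(−60) = 0.541552339.
P = 109.115 / 0.541552339 ≈ 201.49.

€201.49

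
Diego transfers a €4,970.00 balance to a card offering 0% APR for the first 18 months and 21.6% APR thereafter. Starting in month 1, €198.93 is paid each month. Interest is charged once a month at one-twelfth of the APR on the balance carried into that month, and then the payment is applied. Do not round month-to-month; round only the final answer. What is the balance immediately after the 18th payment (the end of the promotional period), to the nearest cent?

Promo months 1–18 at r₀ = 0%/12 = 0; months 19+ at r₁ = 21.6%/12 = 0.018.
After month 18 (no interest yet): B = €4,970.00 − 18·€198.93 = €1,389.26.

€1,389.26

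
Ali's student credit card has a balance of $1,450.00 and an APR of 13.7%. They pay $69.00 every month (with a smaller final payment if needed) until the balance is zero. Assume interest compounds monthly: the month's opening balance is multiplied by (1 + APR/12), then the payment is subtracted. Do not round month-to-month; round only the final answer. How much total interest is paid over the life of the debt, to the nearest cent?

Monthly rate r = 13.7%/12 = 1.14167% = 0.0114167.
Payoff takes n = ⌈−ln(1 − rB₀/P)/ln(1+r)⌉ = ⌈24.165⌉ = 25 payments; the last is $11.47.
Total paid = 24·$69.00 + $11.47 = $1,667.47.
Total interest = total paid − principal = $1,667.47 − $1,450.00 = $217.47.

$217.47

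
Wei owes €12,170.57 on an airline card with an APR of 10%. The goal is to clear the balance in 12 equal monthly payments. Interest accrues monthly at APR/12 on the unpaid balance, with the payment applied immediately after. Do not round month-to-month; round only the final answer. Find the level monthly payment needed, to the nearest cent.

€1,069.99

Monthly rate r = 10%/12 = 0.833333% = 0.00833333.
Level-payment amortization: P = B₀·r / (1 − (1+r)^(−n)) = 12170.57·0.00833333 / (1 − 1.00833^(−12)).
Denominator 1 − (1+r)^(−12) = 0.0947875702.
P = 101.421 / 0.0947875702 ≈ 1069.99.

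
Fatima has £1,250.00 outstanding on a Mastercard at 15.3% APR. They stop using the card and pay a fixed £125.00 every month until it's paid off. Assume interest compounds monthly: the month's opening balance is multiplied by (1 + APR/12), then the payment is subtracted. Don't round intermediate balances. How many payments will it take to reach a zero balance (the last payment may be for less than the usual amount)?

11 months

Monthly rate r = 15.3%/12 = 1.275% = 0.01275.
Recurrence: B ← B·(1+r) − £125.00.
Month 1: interest £15.94; balance after payment £1,140.94.
Month 2: interest £14.55; balance after payment £1,030.48.
Closed form: n = −ln(1 − rB₀/P)/ln(1+r) = −ln(0.8725)/ln(1.01275) ≈ 10.766, so the balance reaches zero during payment 11.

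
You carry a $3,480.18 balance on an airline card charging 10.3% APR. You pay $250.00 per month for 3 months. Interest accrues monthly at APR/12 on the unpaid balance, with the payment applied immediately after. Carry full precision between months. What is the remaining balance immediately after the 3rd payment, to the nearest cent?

$2,814.11

Monthly rate r = 10.3%/12 = 0.858333% = 0.00858333.
Each month: B ← B·(1+r) − $250.00.
Month 1: interest $29.87; balance after payment $3,260.05.
Month 2: interest $27.98; balance after payment $3,038.03.
Month 3: interest $26.08; balance after payment $2,814.11.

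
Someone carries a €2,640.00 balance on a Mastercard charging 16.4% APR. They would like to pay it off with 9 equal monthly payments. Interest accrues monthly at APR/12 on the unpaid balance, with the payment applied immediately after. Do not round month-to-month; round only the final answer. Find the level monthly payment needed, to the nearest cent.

€313.74

Monthly rate r = 16.4%/12 = 1.36667% = 0.0136667.
Level-payment amortization: P = B₀·r / (1 − (1+r)^(−n)) = 2640.00·0.0136667 / (1 − 1.01367^(−9)).
Denominator 1 − (1+r)^(−9) = 0.11499951.
P = 36.08 / 0.11499951 ≈ 313.74.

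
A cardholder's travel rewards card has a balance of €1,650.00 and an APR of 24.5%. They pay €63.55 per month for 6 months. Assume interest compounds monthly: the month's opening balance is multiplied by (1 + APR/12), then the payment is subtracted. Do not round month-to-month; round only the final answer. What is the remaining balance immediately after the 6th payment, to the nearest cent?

Monthly rate r = 24.5%/12 = 2.04167% = 0.0204167.
Each month: B ← B·(1+r) − €63.55.
Month 1: interest €33.69; balance after payment €1,620.14.
Month 2: interest €33.08; balance after payment €1,589.67.
Month 3: interest €32.46; balance after payment €1,558.57.
Month 4: interest €31.82; balance after payment €1,526.84.
Month 5: interest €31.17; balance after payment €1,494.46.
Month 6: interest €30.51; balance after payment €1,461.43.

€1,461.43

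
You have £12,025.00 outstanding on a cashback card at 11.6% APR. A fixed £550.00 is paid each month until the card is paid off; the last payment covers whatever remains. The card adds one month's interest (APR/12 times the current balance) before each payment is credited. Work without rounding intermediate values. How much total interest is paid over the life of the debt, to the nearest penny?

Monthly rate r = 11.6%/12 = 0.966667% = 0.00966667.
Payoff takes n = ⌈−ln(1 − rB₀/P)/ln(1+r)⌉ = ⌈24.680⌉ = 25 payments; the last is £374.75.
Total paid = 24·£550.00 + £374.75 = £13,574.75.
Total interest = total paid − principal = £13,574.75 − £12,025.00 = £1,549.75.

£1,549.75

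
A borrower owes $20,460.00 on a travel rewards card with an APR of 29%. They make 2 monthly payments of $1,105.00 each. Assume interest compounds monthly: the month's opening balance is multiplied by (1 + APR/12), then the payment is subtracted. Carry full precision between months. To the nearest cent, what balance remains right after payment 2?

Monthly rate r = 29%/12 = 2.41667% = 0.0241667.
Each month: B ← B·(1+r) − $1,105.00.
Month 1: interest $494.45; balance after payment $19,849.45.
Month 2: interest $479.70; balance after payment $19,224.15.

$19,224.15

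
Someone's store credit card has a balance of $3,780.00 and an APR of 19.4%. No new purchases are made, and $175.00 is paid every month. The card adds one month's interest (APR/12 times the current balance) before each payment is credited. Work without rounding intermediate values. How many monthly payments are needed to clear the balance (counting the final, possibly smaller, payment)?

27 months

Monthly rate r = 19.4%/12 = 1.61667% = 0.0161667.
Recurrence: B ← B·(1+r) − $175.00.
Month 1: interest $61.11; balance after payment $3,666.11.
Month 2: interest $59.27; balance after payment $3,550.38.
Closed form: n = −ln(1 − rB₀/P)/ln(1+r) = −ln(0.6508)/ln(1.01617) ≈ 26.784, so the balance reaches zero during payment 27.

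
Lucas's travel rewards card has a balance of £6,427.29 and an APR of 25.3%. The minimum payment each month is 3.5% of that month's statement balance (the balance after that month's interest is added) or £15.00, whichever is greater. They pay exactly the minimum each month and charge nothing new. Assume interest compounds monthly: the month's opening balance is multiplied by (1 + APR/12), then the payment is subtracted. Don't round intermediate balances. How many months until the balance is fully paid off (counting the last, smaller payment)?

228 months

Monthly rate r = 25.3%/12 = 2.10833% = 0.0210833.
While 3.5% of the post-interest balance exceeds £15.00, each month B ← (B·(1+r))·(1 − 0.035), i.e. B shrinks by the factor (1+r)·0.965 = 0.98535.
This holds for months 1–185. Entering month 186 the balance is £418.70; 3.5% of the post-interest balance is now below £15.00, so the flat £15.00 minimum applies from here.
From month 186 a fixed £15.00 at rate r clears £418.70 in 43 more payments. Total: 185 + 43 = 228 months.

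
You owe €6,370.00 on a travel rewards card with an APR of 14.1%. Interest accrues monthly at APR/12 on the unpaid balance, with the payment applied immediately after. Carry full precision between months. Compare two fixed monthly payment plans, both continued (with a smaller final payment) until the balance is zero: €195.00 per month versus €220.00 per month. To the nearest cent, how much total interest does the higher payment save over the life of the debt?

€251.74

Monthly rate r = 14.1%/12 = 1.175% = 0.01175.
At €195.00/mo: n = ⌈−ln(1 − rB₀/P)/ln(1+r)⌉ = 42 payments (last €88.69); total interest = total paid − €6,370.00 = €1,713.69.
At €220.00/mo: 36 payments (last €131.95); total interest €1,461.95.
Interest saved = €1,713.69 − €1,461.95 = €251.74.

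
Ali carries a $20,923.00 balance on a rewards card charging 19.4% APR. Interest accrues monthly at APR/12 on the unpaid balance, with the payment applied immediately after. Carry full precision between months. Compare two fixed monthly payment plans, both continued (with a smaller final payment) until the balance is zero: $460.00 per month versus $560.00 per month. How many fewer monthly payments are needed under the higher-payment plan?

25 fewer payments

Monthly rate r = 19.4%/12 = 1.61667% = 0.0161667.
At $460.00/mo: n = ⌈−ln(1 − rB₀/P)/ln(1+r)⌉ = 83 payments (last $408.65); total interest = total paid − $20,923.00 = $17,205.65.
At $560.00/mo: 58 payments (last $429.57); total interest $11,426.57.
Payments saved = 83 − 58 = 25.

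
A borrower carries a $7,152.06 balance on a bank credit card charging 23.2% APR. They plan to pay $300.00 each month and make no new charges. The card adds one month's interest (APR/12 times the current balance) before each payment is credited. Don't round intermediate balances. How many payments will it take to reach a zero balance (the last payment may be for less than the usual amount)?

33 payments

Monthly rate r = 23.2%/12 = 1.93333% = 0.0193333.
Recurrence: B ← B·(1+r) − $300.00.
Month 1: interest $138.27; balance after payment $6,990.33.
Month 2: interest $135.15; balance after payment $6,825.48.
Closed form: n = −ln(1 − rB₀/P)/ln(1+r) = −ln(0.53909)/ln(1.01933) ≈ 32.267, so the balance reaches zero during payment 33.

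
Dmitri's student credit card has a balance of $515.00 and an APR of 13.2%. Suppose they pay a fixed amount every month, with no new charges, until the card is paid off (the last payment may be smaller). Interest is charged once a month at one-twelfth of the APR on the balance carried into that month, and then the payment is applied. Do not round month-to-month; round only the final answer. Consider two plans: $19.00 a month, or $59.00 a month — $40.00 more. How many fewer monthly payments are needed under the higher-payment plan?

23 fewer payments

Monthly rate r = 13.2%/12 = 1.1% = 0.011.
At $19.00/mo: n = ⌈−ln(1 − rB₀/P)/ln(1+r)⌉ = 33 payments (last $6.92); total interest = total paid − $515.00 = $99.92.
At $59.00/mo: 10 payments (last $13.46); total interest $29.46.
Payments saved = 33 − 10 = 23.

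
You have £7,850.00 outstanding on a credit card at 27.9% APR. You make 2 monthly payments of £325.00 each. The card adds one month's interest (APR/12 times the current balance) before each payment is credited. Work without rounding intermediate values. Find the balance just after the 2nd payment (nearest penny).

Monthly rate r = 27.9%/12 = 2.325% = 0.02325.
Each month: B ← B·(1+r) − £325.00.
Month 1: interest £182.51; balance after payment £7,707.51.
Month 2: interest £179.20; balance after payment £7,561.71.

£7,561.71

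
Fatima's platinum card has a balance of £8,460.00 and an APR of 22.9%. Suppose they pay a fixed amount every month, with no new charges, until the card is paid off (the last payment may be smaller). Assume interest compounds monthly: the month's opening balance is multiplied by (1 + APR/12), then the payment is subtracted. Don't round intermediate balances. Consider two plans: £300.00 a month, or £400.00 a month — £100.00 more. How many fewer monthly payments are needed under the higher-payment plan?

Monthly rate r = 22.9%/12 = 1.90833% = 0.0190833.
At £300.00/mo: n = ⌈−ln(1 − rB₀/P)/ln(1+r)⌉ = 41 payments (last £260.18); total interest = total paid − £8,460.00 = £3,800.18.
At £400.00/mo: 28 payments (last £137.74); total interest £2,477.74.
Payments saved = 41 − 28 = 13.

13 fewer payments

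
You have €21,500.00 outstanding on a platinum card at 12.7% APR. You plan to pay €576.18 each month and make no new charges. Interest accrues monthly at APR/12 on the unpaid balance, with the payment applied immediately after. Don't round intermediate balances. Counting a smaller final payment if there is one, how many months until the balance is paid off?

48 months

Monthly rate r = 12.7%/12 = 1.05833% = 0.0105833.
Recurrence: B ← B·(1+r) − €576.18.
Month 1: interest €227.54; balance after payment €21,151.36.
Month 2: interest €223.85; balance after payment €20,799.03.
Closed form: n = −ln(1 − rB₀/P)/ln(1+r) = −ln(0.60509)/ln(1.01058) ≈ 47.720, so the balance reaches zero during payment 48.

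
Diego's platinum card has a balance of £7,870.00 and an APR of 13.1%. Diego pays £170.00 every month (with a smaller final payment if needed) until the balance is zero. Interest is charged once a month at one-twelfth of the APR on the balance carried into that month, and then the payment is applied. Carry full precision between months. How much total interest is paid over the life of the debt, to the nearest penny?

Monthly rate r = 13.1%/12 = 1.09167% = 0.0109167.
Payoff takes n = ⌈−ln(1 − rB₀/P)/ln(1+r)⌉ = ⌈64.836⌉ = 65 payments; the last is £142.29.
Total paid = 64·£170.00 + £142.29 = £11,022.29.
Total interest = total paid − principal = £11,022.29 − £7,870.00 = £3,152.29.

£3,152.29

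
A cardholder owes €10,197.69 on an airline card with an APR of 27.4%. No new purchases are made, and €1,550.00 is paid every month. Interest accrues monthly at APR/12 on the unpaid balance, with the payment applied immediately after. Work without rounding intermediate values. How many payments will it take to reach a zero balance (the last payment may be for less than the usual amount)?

8 months

Monthly rate r = 27.4%/12 = 2.28333% = 0.0228333.
Recurrence: B ← B·(1+r) − €1,550.00.
Month 1: interest €232.85; balance after payment €8,880.54.
Month 2: interest €202.77; balance after payment €7,533.31.
Closed form: n = −ln(1 − rB₀/P)/ln(1+r) = −ln(0.84978)/ln(1.02283) ≈ 7.210, so the balance reaches zero during payment 8.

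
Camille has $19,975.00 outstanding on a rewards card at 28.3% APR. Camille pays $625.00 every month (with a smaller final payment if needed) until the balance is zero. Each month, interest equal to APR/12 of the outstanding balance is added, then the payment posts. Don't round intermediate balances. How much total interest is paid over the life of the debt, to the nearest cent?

Monthly rate r = 28.3%/12 = 2.35833% = 0.0235833.
Payoff takes n = ⌈−ln(1 − rB₀/P)/ln(1+r)⌉ = ⌈60.117⌉ = 61 payments; the last is $73.88.
Total paid = 60·$625.00 + $73.88 = $37,573.88.
Total interest = total paid − principal = $37,573.88 − $19,975.00 = $17,598.88.

$17,598.88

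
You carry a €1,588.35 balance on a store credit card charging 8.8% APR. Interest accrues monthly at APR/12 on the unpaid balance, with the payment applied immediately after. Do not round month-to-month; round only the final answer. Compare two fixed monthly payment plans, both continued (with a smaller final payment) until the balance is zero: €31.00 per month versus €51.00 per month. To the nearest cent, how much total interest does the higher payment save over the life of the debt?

€189.36

Monthly rate r = 8.8%/12 = 0.733333% = 0.00733333.
At €31.00/mo: n = ⌈−ln(1 − rB₀/P)/ln(1+r)⌉ = 65 payments (last €15.16); total interest = total paid − €1,588.35 = €410.81.
At €51.00/mo: 36 payments (last €24.80); total interest €221.45.
Interest saved = €410.81 − €221.45 = €189.36.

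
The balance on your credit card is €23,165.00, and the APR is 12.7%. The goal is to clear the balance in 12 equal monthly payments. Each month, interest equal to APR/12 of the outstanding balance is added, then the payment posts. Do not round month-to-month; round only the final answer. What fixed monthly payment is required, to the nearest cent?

Monthly rate r = 12.7%/12 = 1.05833% = 0.0105833.
Level-payment amortization: P = B₀·r / (1 − (1+r)^(−n)) = 23165.00·0.0105833 / (1 − 1.01058^(−12)).
Denominator 1 − (1+r)^(−12) = 0.118678385.
P = 245.163 / 0.118678385 ≈ 2065.78.

€2,065.78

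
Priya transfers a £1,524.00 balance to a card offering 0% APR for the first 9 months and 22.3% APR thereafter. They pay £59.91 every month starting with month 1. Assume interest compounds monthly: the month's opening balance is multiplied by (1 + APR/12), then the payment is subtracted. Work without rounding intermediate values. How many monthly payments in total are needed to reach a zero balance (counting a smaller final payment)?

29 months

Promo months 1–9 at r₀ = 0%/12 = 0; months 10+ at r₁ = 22.3%/12 = 0.0185833.
After month 9 (no interest yet): B = £1,524.00 − 9·£59.91 = £984.81.
Then at r₁ with £59.91/mo: n₂ = −ln(1 − r₁·B/P)/ln(1+r₁) ≈ 19.80 → 20 more payments.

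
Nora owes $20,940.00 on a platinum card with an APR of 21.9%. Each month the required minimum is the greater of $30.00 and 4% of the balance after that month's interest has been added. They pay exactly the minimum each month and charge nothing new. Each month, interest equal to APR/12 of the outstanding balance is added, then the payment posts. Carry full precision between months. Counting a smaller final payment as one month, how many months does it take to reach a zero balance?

Monthly rate r = 21.9%/12 = 1.825% = 0.01825.
While 4% of the post-interest balance exceeds $30.00, each month B ← (B·(1+r))·(1 − 0.04), i.e. B shrinks by the factor (1+r)·0.96 = 0.97752.
This holds for months 1–148. Entering month 149 the balance is $723.72; 4% of the post-interest balance is now below $30.00, so the flat $30.00 minimum applies from here.
From month 149 a fixed $30.00 at rate r clears $723.72 in 33 more payments. Total: 148 + 33 = 181 months.

181 months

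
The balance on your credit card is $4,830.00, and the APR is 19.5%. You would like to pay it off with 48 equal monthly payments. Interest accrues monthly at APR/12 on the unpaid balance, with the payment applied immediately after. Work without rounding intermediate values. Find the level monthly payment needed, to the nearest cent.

$145.70

Monthly rate r = 19.5%/12 = 1.625% = 0.01625.
Level-payment amortization: P = B₀·r / (1 − (1+r)^(−n)) = 4830.00·0.01625 / (1 − 1.01625^(−48)).
Denominator 1 − (1+r)^(−48) = 0.538710906.
P = 78.4875 / 0.538710906 ≈ 145.70.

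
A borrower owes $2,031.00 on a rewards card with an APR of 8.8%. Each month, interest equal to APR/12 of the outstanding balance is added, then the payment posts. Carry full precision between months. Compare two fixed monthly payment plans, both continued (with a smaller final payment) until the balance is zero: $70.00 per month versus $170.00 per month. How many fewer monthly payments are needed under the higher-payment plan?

Monthly rate r = 8.8%/12 = 0.733333% = 0.00733333.
At $70.00/mo: n = ⌈−ln(1 − rB₀/P)/ln(1+r)⌉ = 33 payments (last $52.03); total interest = total paid − $2,031.00 = $261.03.
At $170.00/mo: 13 payments (last $93.47); total interest $102.47.
Payments saved = 33 − 13 = 20.

20 fewer payments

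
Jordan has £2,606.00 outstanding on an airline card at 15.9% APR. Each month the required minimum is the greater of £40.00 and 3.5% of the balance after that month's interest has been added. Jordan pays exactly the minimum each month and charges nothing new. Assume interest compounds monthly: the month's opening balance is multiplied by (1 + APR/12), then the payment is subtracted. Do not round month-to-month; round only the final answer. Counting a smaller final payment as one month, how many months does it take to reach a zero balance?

Monthly rate r = 15.9%/12 = 1.325% = 0.01325.
While 3.5% of the post-interest balance exceeds £40.00, each month B ← (B·(1+r))·(1 − 0.035), i.e. B shrinks by the factor (1+r)·0.965 = 0.97779.
This holds for months 1–38. Entering month 39 the balance is £1,109.80; 3.5% of the post-interest balance is now below £40.00, so the flat £40.00 minimum applies from here.
From month 39 a fixed £40.00 at rate r clears £1,109.80 in 35 more payments. Total: 38 + 35 = 73 months.

73 months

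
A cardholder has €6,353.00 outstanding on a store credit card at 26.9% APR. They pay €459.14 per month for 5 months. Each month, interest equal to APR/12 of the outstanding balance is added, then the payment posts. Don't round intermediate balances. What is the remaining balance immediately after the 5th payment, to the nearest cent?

€4,696.76

Monthly rate r = 26.9%/12 = 2.24167% = 0.0224167.
Each month: B ← B·(1+r) − €459.14.
Month 1: interest €142.41; balance after payment €6,036.27.
Month 2: interest €135.31; balance after payment €5,712.45.
Month 3: interest €128.05; balance after payment €5,381.36.
Month 4: interest €120.63; balance after payment €5,042.85.
Month 5: interest €113.04; balance after payment €4,696.76.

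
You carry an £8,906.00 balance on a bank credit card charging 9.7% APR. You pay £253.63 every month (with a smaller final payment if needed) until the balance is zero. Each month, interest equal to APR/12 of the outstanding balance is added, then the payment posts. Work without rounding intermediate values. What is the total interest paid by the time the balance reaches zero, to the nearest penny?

£1,611.74

Monthly rate r = 9.7%/12 = 0.808333% = 0.00808333.
Payoff takes n = ⌈−ln(1 − rB₀/P)/ln(1+r)⌉ = ⌈41.468⌉ = 42 payments; the last is £118.91.
Total paid = 41·£253.63 + £118.91 = £10,517.74.
Total interest = total paid − principal = £10,517.74 − £8,906.00 = £1,611.74.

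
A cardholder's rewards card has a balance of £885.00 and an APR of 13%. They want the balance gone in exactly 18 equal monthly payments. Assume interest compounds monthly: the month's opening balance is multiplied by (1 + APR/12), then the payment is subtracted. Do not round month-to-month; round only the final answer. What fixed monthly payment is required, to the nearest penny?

Monthly rate r = 13%/12 = 1.08333% = 0.0108333.
Level-payment amortization: P = B₀·r / (1 − (1+r)^(−n)) = 885.00·0.0108333 / (1 − 1.01083^(−18)).
Denominator 1 − (1+r)^(−18) = 0.176301997.
P = 9.5875 / 0.176301997 ≈ 54.38.

£54.38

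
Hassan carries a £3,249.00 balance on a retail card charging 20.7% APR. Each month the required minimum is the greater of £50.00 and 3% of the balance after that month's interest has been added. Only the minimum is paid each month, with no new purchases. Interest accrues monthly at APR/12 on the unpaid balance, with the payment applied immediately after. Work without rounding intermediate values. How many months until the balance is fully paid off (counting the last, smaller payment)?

Monthly rate r = 20.7%/12 = 1.725% = 0.01725.
While 3% of the post-interest balance exceeds £50.00, each month B ← (B·(1+r))·(1 − 0.03), i.e. B shrinks by the factor (1+r)·0.97 = 0.98673.
This holds for months 1–52. Entering month 53 the balance is £1,622.26; 3% of the post-interest balance is now below £50.00, so the flat £50.00 minimum applies from here.
From month 53 a fixed £50.00 at rate r clears £1,622.26 in 48 more payments. Total: 52 + 48 = 100 months.

100 months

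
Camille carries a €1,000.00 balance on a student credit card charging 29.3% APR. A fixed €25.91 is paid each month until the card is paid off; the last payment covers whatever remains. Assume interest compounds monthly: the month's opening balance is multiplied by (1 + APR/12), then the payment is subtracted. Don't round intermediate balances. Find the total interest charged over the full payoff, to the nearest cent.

€2,065.03

Monthly rate r = 29.3%/12 = 2.44167% = 0.0244167.
Payoff takes n = ⌈−ln(1 − rB₀/P)/ln(1+r)⌉ = ⌈118.293⌉ = 119 payments; the last is €7.65.
Total paid = 118·€25.91 + €7.65 = €3,065.03.
Total interest = total paid − principal = €3,065.03 − €1,000.00 = €2,065.03.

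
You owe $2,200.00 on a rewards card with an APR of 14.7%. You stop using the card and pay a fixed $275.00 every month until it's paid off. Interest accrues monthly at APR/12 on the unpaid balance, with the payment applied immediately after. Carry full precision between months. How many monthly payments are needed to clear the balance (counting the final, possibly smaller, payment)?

Monthly rate r = 14.7%/12 = 1.225% = 0.01225.
Recurrence: B ← B·(1+r) − $275.00.
Month 1: interest $26.95; balance after payment $1,951.95.
Month 2: interest $23.91; balance after payment $1,700.86.
Closed form: n = −ln(1 − rB₀/P)/ln(1+r) = −ln(0.902)/ln(1.01225) ≈ 8.471, so the balance reaches zero during payment 9.

9 months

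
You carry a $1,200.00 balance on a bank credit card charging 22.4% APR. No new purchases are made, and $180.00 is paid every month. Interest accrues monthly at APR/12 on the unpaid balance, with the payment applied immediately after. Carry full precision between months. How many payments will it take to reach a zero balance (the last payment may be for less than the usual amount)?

8 payments

Monthly rate r = 22.4%/12 = 1.86667% = 0.0186667.
Recurrence: B ← B·(1+r) − $180.00.
Month 1: interest $22.40; balance after payment $1,042.40.
Month 2: interest $19.46; balance after payment $881.86.
Closed form: n = −ln(1 − rB₀/P)/ln(1+r) = −ln(0.87556)/ln(1.01867) ≈ 7.186, so the balance reaches zero during payment 8.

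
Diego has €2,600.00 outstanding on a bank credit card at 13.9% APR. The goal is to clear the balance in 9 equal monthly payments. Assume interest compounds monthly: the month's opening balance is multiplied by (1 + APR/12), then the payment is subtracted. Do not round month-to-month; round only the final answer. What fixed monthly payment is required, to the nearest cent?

€305.88

Monthly rate r = 13.9%/12 = 1.15833% = 0.0115833.
Level-payment amortization: P = B₀·r / (1 − (1+r)^(−n)) = 2600.00·0.0115833 / (1 − 1.01158^(−9)).
Denominator 1 − (1+r)^(−9) = 0.0984599768.
P = 30.1167 / 0.0984599768 ≈ 305.88.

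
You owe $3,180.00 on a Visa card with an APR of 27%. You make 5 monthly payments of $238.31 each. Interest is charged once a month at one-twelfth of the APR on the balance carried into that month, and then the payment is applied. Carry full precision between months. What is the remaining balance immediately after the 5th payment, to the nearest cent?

Monthly rate r = 27%/12 = 2.25% = 0.0225.
Each month: B ← B·(1+r) − $238.31.
Month 1: interest $71.55; balance after payment $3,013.24.
Month 2: interest $67.80; balance after payment $2,842.73.
Month 3: interest $63.96; balance after payment $2,668.38.
Month 4: interest $60.04; balance after payment $2,490.11.
Month 5: interest $56.03; balance after payment $2,307.83.

$2,307.83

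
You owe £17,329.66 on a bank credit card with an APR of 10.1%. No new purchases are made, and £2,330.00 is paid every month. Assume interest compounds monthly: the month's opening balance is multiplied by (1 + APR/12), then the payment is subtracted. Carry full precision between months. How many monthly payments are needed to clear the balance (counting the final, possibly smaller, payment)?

8 months

Monthly rate r = 10.1%/12 = 0.841667% = 0.00841667.
Recurrence: B ← B·(1+r) − £2,330.00.
Month 1: interest £145.86; balance after payment £15,145.52.
Month 2: interest £127.47; balance after payment £12,942.99.
Closed form: n = −ln(1 − rB₀/P)/ln(1+r) = −ln(0.9374)/ln(1.00842) ≈ 7.713, so the balance reaches zero during payment 8.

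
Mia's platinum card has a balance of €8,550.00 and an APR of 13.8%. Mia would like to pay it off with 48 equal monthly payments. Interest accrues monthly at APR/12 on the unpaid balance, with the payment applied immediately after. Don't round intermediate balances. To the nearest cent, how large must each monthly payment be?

Monthly rate r = 13.8%/12 = 1.15% = 0.0115.
Level-payment amortization: P = B₀·r / (1 − (1+r)^(−n)) = 8550.00·0.0115 / (1 − 1.0115^(−48)).
Denominator 1 − (1+r)^(−48) = 0.422386388.
P = 98.325 / 0.422386388 ≈ 232.78.

€232.78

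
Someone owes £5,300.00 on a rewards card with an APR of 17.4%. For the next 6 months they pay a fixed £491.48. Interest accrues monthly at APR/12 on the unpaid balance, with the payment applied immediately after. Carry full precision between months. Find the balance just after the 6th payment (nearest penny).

£2,720.28

Monthly rate r = 17.4%/12 = 1.45% = 0.0145.
Each month: B ← B·(1+r) − £491.48.
Month 1: interest £76.85; balance after payment £4,885.37.
Month 2: interest £70.84; balance after payment £4,464.73.
Month 3: interest £64.74; balance after payment £4,037.99.
Month 4: interest £58.55; balance after payment £3,605.06.
Month 5: interest £52.27; balance after payment £3,165.85.
Month 6: interest £45.90; balance after payment £2,720.28.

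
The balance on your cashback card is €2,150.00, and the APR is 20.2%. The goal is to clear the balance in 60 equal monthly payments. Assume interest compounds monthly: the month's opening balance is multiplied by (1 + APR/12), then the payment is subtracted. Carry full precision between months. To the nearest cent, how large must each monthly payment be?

€57.20

Monthly rate r = 20.2%/12 = 1.68333% = 0.0168333.
Level-payment amortization: P = B₀·r / (1 − (1+r)^(−n)) = 2150.00·0.0168333 / (1 − 1.01683^(−60)).
Denominator 1 − (1+r)^(−60) = 0.632706263.
P = 36.1917 / 0.632706263 ≈ 57.20.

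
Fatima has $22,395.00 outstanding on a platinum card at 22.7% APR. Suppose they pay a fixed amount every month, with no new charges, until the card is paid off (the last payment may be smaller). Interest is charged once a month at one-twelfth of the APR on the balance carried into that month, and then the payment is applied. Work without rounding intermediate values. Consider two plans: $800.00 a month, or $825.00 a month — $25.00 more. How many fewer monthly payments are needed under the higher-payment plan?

Monthly rate r = 22.7%/12 = 1.89167% = 0.0189167.
At $800.00/mo: n = ⌈−ln(1 − rB₀/P)/ln(1+r)⌉ = 41 payments (last $191.90); total interest = total paid − $22,395.00 = $9,796.90.
At $825.00/mo: 39 payments (last $371.82); total interest $9,326.82.
Payments saved = 41 − 39 = 2.

2 fewer payments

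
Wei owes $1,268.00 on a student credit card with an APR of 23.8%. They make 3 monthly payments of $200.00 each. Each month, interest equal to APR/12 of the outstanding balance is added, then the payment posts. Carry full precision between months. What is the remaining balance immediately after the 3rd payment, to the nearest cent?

$732.97

Monthly rate r = 23.8%/12 = 1.98333% = 0.0198333.
Each month: B ← B·(1+r) − $200.00.
Month 1: interest $25.15; balance after payment $1,093.15.
Month 2: interest $21.68; balance after payment $914.83.
Month 3: interest $18.14; balance after payment $732.97.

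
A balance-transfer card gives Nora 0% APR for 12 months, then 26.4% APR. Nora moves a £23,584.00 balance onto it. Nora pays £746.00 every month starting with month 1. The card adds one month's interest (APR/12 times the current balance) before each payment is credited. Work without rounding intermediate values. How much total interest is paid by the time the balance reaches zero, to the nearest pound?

Promo months 1–12 at r₀ = 0%/12 = 0; months 13+ at r₁ = 26.4%/12 = 0.022.
After month 12 (no interest yet): B = £23,584.00 − 12·£746.00 = £14,632.00.
Then at r₁ with £746.00/mo: n₂ = −ln(1 − r₁·B/P)/ln(1+r₁) ≈ 25.95 → 26 more payments.
Total paid = 37·£746.00 + £710.95 = £28,312.95; interest = £28,312.95 − £23,584.00 = £4,728.95.

£4,729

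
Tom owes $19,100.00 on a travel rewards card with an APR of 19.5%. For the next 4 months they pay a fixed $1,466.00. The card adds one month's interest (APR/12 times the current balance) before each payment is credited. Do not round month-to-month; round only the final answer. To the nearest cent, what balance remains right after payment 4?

$14,363.60

Monthly rate r = 19.5%/12 = 1.625% = 0.01625.
Each month: B ← B·(1+r) − $1,466.00.
Month 1: interest $310.38; balance after payment $17,944.38.
Month 2: interest $291.60; balance after payment $16,769.97.
Month 3: interest $272.51; balance after payment $15,576.48.
Month 4: interest $253.12; balance after payment $14,363.60.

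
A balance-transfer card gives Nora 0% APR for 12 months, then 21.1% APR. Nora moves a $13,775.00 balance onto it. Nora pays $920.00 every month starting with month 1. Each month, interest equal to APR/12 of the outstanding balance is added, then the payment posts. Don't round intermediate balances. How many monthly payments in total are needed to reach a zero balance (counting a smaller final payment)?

Promo months 1–12 at r₀ = 0%/12 = 0; months 13+ at r₁ = 21.1%/12 = 0.0175833.
After month 12 (no interest yet): B = $13,775.00 − 12·$920.00 = $2,735.00.
Then at r₁ with $920.00/mo: n₂ = −ln(1 − r₁·B/P)/ln(1+r₁) ≈ 3.08 → 4 more payments.

16 months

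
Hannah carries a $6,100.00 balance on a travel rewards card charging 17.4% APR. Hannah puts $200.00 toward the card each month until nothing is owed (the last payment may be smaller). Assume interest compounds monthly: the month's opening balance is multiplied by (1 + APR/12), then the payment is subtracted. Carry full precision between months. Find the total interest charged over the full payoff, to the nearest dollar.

Monthly rate r = 17.4%/12 = 1.45% = 0.0145.
Payoff takes n = ⌈−ln(1 − rB₀/P)/ln(1+r)⌉ = ⌈40.556⌉ = 41 payments; the last is $111.63.
Total paid = 40·$200.00 + $111.63 = $8,111.63.
Total interest = total paid − principal = $8,111.63 − $6,100.00 = $2,011.63.

$2,012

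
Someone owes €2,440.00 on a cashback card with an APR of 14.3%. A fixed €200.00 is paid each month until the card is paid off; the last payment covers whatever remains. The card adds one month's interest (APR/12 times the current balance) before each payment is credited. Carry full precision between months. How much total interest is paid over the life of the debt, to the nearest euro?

Monthly rate r = 14.3%/12 = 1.19167% = 0.0119167.
Payoff takes n = ⌈−ln(1 − rB₀/P)/ln(1+r)⌉ = ⌈13.262⌉ = 14 payments; the last is €52.59.
Total paid = 13·€200.00 + €52.59 = €2,652.59.
Total interest = total paid − principal = €2,652.59 − €2,440.00 = €212.59.

€213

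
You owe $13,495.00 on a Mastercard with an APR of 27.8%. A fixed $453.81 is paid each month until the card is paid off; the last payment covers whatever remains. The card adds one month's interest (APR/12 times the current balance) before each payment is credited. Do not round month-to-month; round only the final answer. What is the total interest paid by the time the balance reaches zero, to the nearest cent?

Monthly rate r = 27.8%/12 = 2.31667% = 0.0231667.
Payoff takes n = ⌈−ln(1 − rB₀/P)/ln(1+r)⌉ = ⌈50.985⌉ = 51 payments; the last is $446.96.
Total paid = 50·$453.81 + $446.96 = $23,137.46.
Total interest = total paid − principal = $23,137.46 − $13,495.00 = $9,642.46.

$9,642.46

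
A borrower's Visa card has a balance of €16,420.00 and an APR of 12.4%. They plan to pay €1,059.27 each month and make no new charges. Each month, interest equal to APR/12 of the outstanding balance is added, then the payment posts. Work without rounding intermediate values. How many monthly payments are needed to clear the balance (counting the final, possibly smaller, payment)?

17 months

Monthly rate r = 12.4%/12 = 1.03333% = 0.0103333.
Recurrence: B ← B·(1+r) − €1,059.27.
Month 1: interest €169.67; balance after payment €15,530.40.
Month 2: interest €160.48; balance after payment €14,631.61.
Closed form: n = −ln(1 − rB₀/P)/ln(1+r) = −ln(0.83982)/ln(1.01033) ≈ 16.981, so the balance reaches zero during payment 17.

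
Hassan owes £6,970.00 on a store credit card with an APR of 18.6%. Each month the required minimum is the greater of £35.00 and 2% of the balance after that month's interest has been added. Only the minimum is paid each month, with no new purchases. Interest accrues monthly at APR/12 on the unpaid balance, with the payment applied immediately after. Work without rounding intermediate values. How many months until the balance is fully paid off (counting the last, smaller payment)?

Monthly rate r = 18.6%/12 = 1.55% = 0.0155.
While 2% of the post-interest balance exceeds £35.00, each month B ← (B·(1+r))·(1 − 0.02), i.e. B shrinks by the factor (1+r)·0.98 = 0.99519.
This holds for months 1–290. Entering month 291 the balance is £1,721.76; 2% of the post-interest balance is now below £35.00, so the flat £35.00 minimum applies from here.
From month 291 a fixed £35.00 at rate r clears £1,721.76 in 94 more payments. Total: 290 + 94 = 384 months.

384 months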